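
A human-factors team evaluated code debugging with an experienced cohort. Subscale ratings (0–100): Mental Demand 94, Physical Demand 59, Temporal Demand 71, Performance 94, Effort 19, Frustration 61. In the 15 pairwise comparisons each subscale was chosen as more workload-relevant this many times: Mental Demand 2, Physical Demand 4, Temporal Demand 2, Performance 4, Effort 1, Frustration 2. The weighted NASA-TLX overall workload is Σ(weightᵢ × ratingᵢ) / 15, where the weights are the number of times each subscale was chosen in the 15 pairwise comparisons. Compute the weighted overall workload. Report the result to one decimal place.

72.2

The tallies are the weights (they sum to 15).
Weighted sum = 2·94 + 4·59 + 2·71 + 4·94 + 1·19 + 2·61
            = 188 + 236 + 142 + 376 + 19 + 122 = 1083.
Overall workload = 1083 / 15 = 72.2000 ≈ 72.2.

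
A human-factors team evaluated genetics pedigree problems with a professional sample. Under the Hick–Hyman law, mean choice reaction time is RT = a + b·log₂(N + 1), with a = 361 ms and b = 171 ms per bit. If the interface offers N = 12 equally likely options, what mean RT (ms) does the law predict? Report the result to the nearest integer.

log₂(12 + 1) = log₂(13) = 3.7004.
RT = 361 + 171 × 3.7004 = 361 + 632.7684 = 993.7684 ms.
≈ 994 ms.

994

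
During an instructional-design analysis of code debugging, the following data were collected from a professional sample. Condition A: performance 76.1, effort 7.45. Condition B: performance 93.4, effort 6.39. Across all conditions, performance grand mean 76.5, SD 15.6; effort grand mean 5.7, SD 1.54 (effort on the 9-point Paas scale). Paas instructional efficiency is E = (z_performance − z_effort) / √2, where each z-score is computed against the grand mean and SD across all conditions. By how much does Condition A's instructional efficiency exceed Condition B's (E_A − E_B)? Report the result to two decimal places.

-1.27

Condition A: z_P = (76.1 − 76.5)/15.6 = -0.0256; z_E = (7.45 − 5.7)/1.54 = 1.1364; E_A = (-0.0256 − 1.1364)/√2 = -0.8217.
Condition B: z_P = (93.4 − 76.5)/15.6 = 1.0833; z_E = (6.39 − 5.7)/1.54 = 0.4481; E_B = (1.0833 − 0.4481)/√2 = 0.4492.
E_A − E_B = -0.8217 − 0.4492 = -1.2709 ≈ -1.27.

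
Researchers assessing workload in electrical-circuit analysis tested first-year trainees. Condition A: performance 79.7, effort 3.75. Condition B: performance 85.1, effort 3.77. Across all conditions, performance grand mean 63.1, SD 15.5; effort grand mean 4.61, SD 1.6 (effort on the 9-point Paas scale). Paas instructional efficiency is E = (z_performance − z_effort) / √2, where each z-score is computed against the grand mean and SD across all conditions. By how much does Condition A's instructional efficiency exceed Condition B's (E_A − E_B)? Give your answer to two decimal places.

-0.24

Condition A: z_P = (79.7 − 63.1)/15.5 = 1.0710; z_E = (3.75 − 4.61)/1.6 = -0.5375; E_A = (1.0710 − (-0.5375))/√2 = 1.1374.
Condition B: z_P = (85.1 − 63.1)/15.5 = 1.4194; z_E = (3.77 − 4.61)/1.6 = -0.5250; E_B = (1.4194 − (-0.5250))/√2 = 1.3749.
E_A − E_B = 1.1374 − 1.3749 = -0.2375 ≈ -0.24.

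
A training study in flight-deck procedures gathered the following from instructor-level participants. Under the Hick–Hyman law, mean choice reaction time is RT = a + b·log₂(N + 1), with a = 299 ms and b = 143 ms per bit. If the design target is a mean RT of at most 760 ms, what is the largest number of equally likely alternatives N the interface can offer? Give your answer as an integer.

8

Set 299 + 143·log₂(N + 1) ≤ 760.
log₂(N + 1) ≤ (760 − 299) / 143 = 3.2238.
N + 1 ≤ 2^3.2238 = 9.3424.
N ≤ 8.3424, so the largest integer N is 8.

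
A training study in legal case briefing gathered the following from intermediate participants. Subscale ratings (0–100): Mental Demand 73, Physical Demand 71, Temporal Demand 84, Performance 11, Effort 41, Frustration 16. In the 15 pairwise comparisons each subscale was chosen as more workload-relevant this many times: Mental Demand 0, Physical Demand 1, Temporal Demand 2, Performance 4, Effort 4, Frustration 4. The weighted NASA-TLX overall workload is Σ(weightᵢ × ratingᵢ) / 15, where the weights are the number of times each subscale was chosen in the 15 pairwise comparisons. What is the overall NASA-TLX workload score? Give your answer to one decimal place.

The tallies are the weights (they sum to 15).
Weighted sum = 0·73 + 1·71 + 2·84 + 4·11 + 4·41 + 4·16
            = 0 + 71 + 168 + 44 + 164 + 64 = 511.
Overall workload = 511 / 15 = 34.0667 ≈ 34.1.

34.1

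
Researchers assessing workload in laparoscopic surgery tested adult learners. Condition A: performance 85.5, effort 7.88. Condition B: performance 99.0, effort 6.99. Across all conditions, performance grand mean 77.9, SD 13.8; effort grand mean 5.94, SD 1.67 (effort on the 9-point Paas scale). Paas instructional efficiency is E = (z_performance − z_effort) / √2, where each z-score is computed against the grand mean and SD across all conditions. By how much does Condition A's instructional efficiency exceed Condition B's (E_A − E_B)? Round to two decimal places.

Condition A: z_P = (85.5 − 77.9)/13.8 = 0.5507; z_E = (7.88 − 5.94)/1.67 = 1.1617; E_A = (0.5507 − 1.1617)/√2 = -0.4320.
Condition B: z_P = (99.0 − 77.9)/13.8 = 1.5290; z_E = (6.99 − 5.94)/1.67 = 0.6287; E_B = (1.5290 − 0.6287)/√2 = 0.6366.
E_A − E_B = -0.4320 − 0.6366 = -1.0686 ≈ -1.07.

-1.07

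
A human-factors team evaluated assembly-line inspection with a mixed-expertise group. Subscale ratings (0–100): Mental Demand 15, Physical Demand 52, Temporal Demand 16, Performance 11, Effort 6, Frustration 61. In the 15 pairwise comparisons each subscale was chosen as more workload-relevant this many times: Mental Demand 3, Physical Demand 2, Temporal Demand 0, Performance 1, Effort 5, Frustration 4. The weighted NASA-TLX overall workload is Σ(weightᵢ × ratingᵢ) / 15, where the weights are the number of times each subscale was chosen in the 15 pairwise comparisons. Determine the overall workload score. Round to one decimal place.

The tallies are the weights (they sum to 15).
Weighted sum = 3·15 + 2·52 + 0·16 + 1·11 + 5·6 + 4·61
            = 45 + 104 + 0 + 11 + 30 + 244 = 434.
Overall workload = 434 / 15 = 28.9333 ≈ 28.9.

28.9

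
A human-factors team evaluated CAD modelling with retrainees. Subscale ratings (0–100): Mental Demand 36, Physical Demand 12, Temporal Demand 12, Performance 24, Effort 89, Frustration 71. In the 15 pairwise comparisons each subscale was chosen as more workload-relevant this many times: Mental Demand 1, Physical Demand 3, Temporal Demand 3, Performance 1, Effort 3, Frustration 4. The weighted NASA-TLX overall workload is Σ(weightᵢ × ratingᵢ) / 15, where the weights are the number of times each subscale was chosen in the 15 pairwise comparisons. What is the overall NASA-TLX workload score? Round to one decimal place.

The tallies are the weights (they sum to 15).
Weighted sum = 1·36 + 3·12 + 3·12 + 1·24 + 3·89 + 4·71
            = 36 + 36 + 36 + 24 + 267 + 284 = 683.
Overall workload = 683 / 15 = 45.5333 ≈ 45.5.

45.5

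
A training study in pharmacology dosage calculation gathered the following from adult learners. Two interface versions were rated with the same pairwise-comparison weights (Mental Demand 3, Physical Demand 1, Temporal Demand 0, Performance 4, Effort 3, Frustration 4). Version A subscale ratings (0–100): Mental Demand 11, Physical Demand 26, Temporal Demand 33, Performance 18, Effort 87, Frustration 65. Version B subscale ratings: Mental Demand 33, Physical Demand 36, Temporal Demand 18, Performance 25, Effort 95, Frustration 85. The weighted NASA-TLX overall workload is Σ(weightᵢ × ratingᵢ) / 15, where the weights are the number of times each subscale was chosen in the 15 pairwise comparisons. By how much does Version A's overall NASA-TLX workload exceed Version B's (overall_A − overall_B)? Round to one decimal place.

-13.9

Version A weighted sum = 3·11 + 1·26 + 0·33 + 4·18 + 3·87 + 4·65 = 33 + 26 + 0 + 72 + 261 + 260 = 652; overall_A = 652/15 = 43.4667.
Version B weighted sum = 3·33 + 1·36 + 0·18 + 4·25 + 3·95 + 4·85 = 99 + 36 + 0 + 100 + 285 + 340 = 860; overall_B = 860/15 = 57.3333.
Difference = 43.4667 − 57.3333 = -13.8666 ≈ -13.9.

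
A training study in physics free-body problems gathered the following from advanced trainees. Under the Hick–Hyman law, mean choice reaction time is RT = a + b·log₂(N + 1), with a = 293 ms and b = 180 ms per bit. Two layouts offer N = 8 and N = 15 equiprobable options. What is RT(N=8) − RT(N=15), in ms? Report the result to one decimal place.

-149.4

RT(8) = 293 + 180·log₂(9) = 293 + 180·3.1699 = 863.5820 ms.
RT(15) = 293 + 180·log₂(16) = 293 + 180·4.0000 = 1013.0000 ms.
Difference = 863.5820 − 1013.0000 = -149.4180 ≈ -149.4 ms.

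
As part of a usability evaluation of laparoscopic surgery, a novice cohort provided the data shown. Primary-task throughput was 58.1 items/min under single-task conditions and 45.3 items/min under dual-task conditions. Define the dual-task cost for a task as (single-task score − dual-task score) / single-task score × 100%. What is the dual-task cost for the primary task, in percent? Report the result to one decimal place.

Cost = (58.1 − 45.3) / 58.1 × 100%
     = 12.8000 / 58.1 × 100% = 22.0310%.
≈ 22.0%.

22.0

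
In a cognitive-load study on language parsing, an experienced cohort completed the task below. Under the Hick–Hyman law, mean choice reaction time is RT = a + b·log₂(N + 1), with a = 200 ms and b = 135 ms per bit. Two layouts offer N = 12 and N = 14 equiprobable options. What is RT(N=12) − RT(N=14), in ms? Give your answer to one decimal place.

RT(12) = 200 + 135·log₂(13) = 200 + 135·3.7004 = 699.5540 ms.
RT(14) = 200 + 135·log₂(15) = 200 + 135·3.9069 = 727.4315 ms.
Difference = 699.5540 − 727.4315 = -27.8775 ≈ -27.9 ms.

-27.9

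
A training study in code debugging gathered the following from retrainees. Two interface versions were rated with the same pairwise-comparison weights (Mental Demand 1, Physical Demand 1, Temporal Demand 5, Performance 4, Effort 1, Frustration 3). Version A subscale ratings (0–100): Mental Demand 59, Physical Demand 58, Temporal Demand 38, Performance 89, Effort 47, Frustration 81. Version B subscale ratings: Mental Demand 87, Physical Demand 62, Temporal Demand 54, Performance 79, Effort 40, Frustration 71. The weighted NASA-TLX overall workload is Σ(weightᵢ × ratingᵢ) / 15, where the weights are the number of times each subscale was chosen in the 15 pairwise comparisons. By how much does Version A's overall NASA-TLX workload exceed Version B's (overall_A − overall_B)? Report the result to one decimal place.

Version A weighted sum = 1·59 + 1·58 + 5·38 + 4·89 + 1·47 + 3·81 = 59 + 58 + 190 + 356 + 47 + 243 = 953; overall_A = 953/15 = 63.5333.
Version B weighted sum = 1·87 + 1·62 + 5·54 + 4·79 + 1·40 + 3·71 = 87 + 62 + 270 + 316 + 40 + 213 = 988; overall_B = 988/15 = 65.8667.
Difference = 63.5333 − 65.8667 = -2.3334 ≈ -2.3.

-2.3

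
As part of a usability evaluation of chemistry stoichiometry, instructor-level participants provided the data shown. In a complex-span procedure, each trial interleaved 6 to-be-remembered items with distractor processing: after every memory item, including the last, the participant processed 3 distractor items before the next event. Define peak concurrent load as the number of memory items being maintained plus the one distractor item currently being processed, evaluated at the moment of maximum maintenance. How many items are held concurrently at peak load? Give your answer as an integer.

7

Maintenance is greatest during the distractor(s) after memory item 6: all 6 memory items are being held.
One distractor item is concurrently being processed.
Peak concurrent load = 6 + 1 = 7 items.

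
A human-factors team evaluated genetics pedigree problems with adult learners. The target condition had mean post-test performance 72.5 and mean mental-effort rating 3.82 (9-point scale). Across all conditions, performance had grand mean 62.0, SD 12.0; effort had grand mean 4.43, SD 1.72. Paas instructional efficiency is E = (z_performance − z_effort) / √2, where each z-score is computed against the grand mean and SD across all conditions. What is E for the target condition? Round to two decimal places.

0.87

z_performance = (72.5 − 62.0) / 12.0 = 10.5000 / 12.0 = 0.8750.
z_effort = (3.82 − 4.43) / 1.72 = -0.6100 / 1.72 = -0.3547.
z_P − z_E = 0.8750 − (-0.3547) = 1.2297.
E = 1.2297 / √2 = 1.2297 / 1.41421 = 0.8695 ≈ 0.87.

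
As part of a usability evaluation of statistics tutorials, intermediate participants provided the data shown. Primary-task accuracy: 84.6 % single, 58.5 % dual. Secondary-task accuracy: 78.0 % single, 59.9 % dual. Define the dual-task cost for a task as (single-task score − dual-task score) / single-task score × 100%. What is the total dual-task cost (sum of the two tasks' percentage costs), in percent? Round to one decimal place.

Primary cost = (84.6 − 58.5) / 84.6 × 100% = 30.8511%.
Secondary cost = (78.0 − 59.9) / 78.0 × 100% = 23.2051%.
Total = 30.8511% + 23.2051% = 54.0562% ≈ 54.1%.

54.1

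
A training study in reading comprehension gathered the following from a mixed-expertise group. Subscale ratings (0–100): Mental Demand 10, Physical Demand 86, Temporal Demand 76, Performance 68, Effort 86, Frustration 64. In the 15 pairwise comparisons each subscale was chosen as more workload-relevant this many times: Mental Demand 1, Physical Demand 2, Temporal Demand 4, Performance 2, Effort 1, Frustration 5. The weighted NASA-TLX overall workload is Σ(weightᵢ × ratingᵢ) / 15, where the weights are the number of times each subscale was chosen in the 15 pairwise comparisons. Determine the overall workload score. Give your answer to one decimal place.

68.5

The tallies are the weights (they sum to 15).
Weighted sum = 1·10 + 2·86 + 4·76 + 2·68 + 1·86 + 5·64
            = 10 + 172 + 304 + 136 + 86 + 320 = 1028.
Overall workload = 1028 / 15 = 68.5333 ≈ 68.5.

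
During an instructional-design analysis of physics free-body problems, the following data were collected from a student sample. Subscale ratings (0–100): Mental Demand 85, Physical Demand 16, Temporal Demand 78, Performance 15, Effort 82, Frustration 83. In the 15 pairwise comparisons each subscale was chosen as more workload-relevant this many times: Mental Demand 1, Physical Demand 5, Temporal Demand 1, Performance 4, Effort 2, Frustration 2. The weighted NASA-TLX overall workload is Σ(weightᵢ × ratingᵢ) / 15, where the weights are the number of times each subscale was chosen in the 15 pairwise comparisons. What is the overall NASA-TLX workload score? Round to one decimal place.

42.2

The tallies are the weights (they sum to 15).
Weighted sum = 1·85 + 5·16 + 1·78 + 4·15 + 2·82 + 2·83
            = 85 + 80 + 78 + 60 + 164 + 166 = 633.
Overall workload = 633 / 15 = 42.2000 ≈ 42.2.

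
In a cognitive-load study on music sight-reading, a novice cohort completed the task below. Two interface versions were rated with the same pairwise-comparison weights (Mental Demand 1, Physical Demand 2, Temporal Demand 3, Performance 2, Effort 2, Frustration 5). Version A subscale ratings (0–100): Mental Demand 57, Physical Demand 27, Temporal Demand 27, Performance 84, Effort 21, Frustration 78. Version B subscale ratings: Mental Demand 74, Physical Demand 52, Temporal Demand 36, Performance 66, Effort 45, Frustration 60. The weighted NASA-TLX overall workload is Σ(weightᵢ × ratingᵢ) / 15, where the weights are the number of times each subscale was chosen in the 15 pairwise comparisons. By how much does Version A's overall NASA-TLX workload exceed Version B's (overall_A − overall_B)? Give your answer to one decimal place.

-1.1

Version A weighted sum = 1·57 + 2·27 + 3·27 + 2·84 + 2·21 + 5·78 = 57 + 54 + 81 + 168 + 42 + 390 = 792; overall_A = 792/15 = 52.8000.
Version B weighted sum = 1·74 + 2·52 + 3·36 + 2·66 + 2·45 + 5·60 = 74 + 104 + 108 + 132 + 90 + 300 = 808; overall_B = 808/15 = 53.8667.
Difference = 52.8000 − 53.8667 = -1.0667 ≈ -1.1.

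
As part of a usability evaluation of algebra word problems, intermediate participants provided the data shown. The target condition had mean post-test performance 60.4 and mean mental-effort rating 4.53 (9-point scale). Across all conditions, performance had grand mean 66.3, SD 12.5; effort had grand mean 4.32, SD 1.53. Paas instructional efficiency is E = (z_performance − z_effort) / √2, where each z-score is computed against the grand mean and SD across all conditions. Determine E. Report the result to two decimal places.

-0.43

z_performance = (60.4 − 66.3) / 12.5 = -5.9000 / 12.5 = -0.4720.
z_effort = (4.53 − 4.32) / 1.53 = 0.2100 / 1.53 = 0.1373.
z_P − z_E = -0.4720 − 0.1373 = -0.6093.
E = -0.6093 / √2 = -0.6093 / 1.41421 = -0.4308 ≈ -0.43.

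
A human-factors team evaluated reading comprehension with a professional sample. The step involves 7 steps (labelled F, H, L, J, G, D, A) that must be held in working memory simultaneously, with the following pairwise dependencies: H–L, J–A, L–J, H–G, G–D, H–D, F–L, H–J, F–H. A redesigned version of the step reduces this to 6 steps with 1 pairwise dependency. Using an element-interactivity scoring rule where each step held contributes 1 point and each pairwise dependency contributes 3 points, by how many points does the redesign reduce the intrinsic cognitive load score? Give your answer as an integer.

25

Original: 7 × 1 + 9 × 3 = 7 + 27 = 34.
Redesigned: 6 × 1 + 1 × 3 = 6 + 3 = 9.
Reduction = 34 − 9 = 25.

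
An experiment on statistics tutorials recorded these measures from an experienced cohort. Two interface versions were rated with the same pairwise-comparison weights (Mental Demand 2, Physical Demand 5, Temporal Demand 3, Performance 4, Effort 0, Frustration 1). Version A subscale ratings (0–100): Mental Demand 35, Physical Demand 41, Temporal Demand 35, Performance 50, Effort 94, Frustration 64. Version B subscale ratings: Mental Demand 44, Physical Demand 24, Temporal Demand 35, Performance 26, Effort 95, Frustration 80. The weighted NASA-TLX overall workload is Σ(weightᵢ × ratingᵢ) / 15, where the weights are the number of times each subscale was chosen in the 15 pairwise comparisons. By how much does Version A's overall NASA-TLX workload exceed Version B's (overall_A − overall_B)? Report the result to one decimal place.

Version A weighted sum = 2·35 + 5·41 + 3·35 + 4·50 + 0·94 + 1·64 = 70 + 205 + 105 + 200 + 0 + 64 = 644; overall_A = 644/15 = 42.9333.
Version B weighted sum = 2·44 + 5·24 + 3·35 + 4·26 + 0·95 + 1·80 = 88 + 120 + 105 + 104 + 0 + 80 = 497; overall_B = 497/15 = 33.1333.
Difference = 42.9333 − 33.1333 = 9.8000 ≈ 9.8.

9.8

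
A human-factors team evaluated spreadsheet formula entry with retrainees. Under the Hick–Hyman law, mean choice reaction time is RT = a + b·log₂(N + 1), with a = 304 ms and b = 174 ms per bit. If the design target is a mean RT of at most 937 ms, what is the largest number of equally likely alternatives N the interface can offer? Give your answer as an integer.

Set 304 + 174·log₂(N + 1) ≤ 937.
log₂(N + 1) ≤ (937 − 304) / 174 = 3.6379.
N + 1 ≤ 2^3.6379 = 12.4485.
N ≤ 11.4485, so the largest integer N is 11.

11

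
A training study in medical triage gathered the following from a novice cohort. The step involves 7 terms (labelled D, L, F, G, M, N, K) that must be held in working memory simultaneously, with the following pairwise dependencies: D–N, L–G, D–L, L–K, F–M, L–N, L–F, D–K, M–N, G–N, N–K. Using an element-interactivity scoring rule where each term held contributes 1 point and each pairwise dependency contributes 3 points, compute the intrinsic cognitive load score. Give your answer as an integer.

40

Count of terms held simultaneously: 7.
Count of pairwise dependencies listed: 11.
Element contribution: 7 × 1 = 7.
Interaction contribution: 11 × 3 = 33.
Intrinsic load = 7 + 33 = 40.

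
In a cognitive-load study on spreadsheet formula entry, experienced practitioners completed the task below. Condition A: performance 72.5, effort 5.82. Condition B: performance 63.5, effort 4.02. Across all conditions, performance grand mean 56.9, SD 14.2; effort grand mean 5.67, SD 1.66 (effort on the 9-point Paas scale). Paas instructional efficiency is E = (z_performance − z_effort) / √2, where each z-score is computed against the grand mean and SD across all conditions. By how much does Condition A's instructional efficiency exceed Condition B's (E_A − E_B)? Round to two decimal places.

-0.32

Condition A: z_P = (72.5 − 56.9)/14.2 = 1.0986; z_E = (5.82 − 5.67)/1.66 = 0.0904; E_A = (1.0986 − 0.0904)/√2 = 0.7129.
Condition B: z_P = (63.5 − 56.9)/14.2 = 0.4648; z_E = (4.02 − 5.67)/1.66 = -0.9940; E_B = (0.4648 − (-0.9940))/√2 = 1.0315.
E_A − E_B = 0.7129 − 1.0315 = -0.3186 ≈ -0.32.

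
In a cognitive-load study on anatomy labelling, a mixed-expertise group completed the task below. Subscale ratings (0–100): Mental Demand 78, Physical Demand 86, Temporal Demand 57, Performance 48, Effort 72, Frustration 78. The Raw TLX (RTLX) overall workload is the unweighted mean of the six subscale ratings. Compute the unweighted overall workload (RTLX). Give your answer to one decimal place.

Sum of ratings = 78 + 86 + 57 + 48 + 72 + 78 = 419.
RTLX = 419 / 6 = 69.8333 ≈ 69.8.

69.8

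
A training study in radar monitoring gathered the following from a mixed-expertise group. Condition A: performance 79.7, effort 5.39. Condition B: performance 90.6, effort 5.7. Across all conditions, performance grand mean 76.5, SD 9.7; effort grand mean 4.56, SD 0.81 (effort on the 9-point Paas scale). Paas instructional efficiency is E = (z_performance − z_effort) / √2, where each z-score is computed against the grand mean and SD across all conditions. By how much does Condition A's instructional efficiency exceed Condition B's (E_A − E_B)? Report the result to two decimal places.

Condition A: z_P = (79.7 − 76.5)/9.7 = 0.3299; z_E = (5.39 − 4.56)/0.81 = 1.0247; E_A = (0.3299 − 1.0247)/√2 = -0.4913.
Condition B: z_P = (90.6 − 76.5)/9.7 = 1.4536; z_E = (5.7 − 4.56)/0.81 = 1.4074; E_B = (1.4536 − 1.4074)/√2 = 0.0327.
E_A − E_B = -0.4913 − 0.0327 = -0.5240 ≈ -0.52.

-0.52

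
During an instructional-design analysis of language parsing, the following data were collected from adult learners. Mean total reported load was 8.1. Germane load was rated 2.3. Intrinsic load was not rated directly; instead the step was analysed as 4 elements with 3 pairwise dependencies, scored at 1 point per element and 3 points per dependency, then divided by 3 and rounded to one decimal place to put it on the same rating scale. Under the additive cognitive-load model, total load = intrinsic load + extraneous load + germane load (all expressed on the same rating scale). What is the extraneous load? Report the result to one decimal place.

Intrinsic (element-interactivity): (4 × 1 + 3 × 3) / 3 = 13 / 3 = 4.3333 → 4.3.
extraneous load = total − intrinsic − germane
             = 8.1 − 4.3 − 2.3 = 1.5.

1.5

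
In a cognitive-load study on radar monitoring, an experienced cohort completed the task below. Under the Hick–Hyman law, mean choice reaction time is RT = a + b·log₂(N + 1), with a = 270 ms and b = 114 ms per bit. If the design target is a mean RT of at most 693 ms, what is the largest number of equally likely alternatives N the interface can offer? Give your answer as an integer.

12

Set 270 + 114·log₂(N + 1) ≤ 693.
log₂(N + 1) ≤ (693 − 270) / 114 = 3.7105.
N + 1 ≤ 2^3.7105 = 13.0910.
N ≤ 12.0910, so the largest integer N is 12.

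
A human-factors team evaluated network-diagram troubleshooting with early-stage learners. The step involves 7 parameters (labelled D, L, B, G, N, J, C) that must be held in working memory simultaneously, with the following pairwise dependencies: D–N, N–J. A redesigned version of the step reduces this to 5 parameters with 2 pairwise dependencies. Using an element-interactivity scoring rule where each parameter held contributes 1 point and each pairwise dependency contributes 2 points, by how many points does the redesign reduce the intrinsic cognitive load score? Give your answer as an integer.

Original: 7 × 1 + 2 × 2 = 7 + 4 = 11.
Redesigned: 5 × 1 + 2 × 2 = 5 + 4 = 9.
Reduction = 11 − 9 = 2.

2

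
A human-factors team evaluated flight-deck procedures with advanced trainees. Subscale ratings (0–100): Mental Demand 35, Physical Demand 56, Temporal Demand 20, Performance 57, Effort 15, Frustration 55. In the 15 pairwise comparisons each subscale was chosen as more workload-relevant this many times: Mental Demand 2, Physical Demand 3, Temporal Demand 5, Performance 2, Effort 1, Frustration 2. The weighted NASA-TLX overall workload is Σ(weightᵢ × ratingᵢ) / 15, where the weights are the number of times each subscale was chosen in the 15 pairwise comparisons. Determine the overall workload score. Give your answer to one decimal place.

The tallies are the weights (they sum to 15).
Weighted sum = 2·35 + 3·56 + 5·20 + 2·57 + 1·15 + 2·55
            = 70 + 168 + 100 + 114 + 15 + 110 = 577.
Overall workload = 577 / 15 = 38.4667 ≈ 38.5.

38.5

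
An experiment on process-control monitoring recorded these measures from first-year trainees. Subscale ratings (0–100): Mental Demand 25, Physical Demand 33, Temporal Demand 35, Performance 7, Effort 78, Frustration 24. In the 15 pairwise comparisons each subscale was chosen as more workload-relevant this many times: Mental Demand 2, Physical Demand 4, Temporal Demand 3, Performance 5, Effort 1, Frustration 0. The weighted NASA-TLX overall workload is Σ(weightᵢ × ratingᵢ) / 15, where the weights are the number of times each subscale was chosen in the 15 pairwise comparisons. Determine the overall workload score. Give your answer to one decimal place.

26.7

The tallies are the weights (they sum to 15).
Weighted sum = 2·25 + 4·33 + 3·35 + 5·7 + 1·78 + 0·24
            = 50 + 132 + 105 + 35 + 78 + 0 = 400.
Overall workload = 400 / 15 = 26.6667 ≈ 26.7.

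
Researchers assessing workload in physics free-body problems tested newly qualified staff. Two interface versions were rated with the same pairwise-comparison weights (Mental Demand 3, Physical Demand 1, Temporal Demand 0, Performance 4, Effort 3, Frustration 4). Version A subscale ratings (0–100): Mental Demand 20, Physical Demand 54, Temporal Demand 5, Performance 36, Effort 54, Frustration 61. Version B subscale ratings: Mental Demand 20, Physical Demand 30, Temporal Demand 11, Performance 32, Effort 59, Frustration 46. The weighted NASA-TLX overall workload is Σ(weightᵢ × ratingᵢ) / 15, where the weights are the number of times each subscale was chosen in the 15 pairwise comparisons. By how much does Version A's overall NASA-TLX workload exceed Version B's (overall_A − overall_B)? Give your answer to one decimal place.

5.7

Version A weighted sum = 3·20 + 1·54 + 0·5 + 4·36 + 3·54 + 4·61 = 60 + 54 + 0 + 144 + 162 + 244 = 664; overall_A = 664/15 = 44.2667.
Version B weighted sum = 3·20 + 1·30 + 0·11 + 4·32 + 3·59 + 4·46 = 60 + 30 + 0 + 128 + 177 + 184 = 579; overall_B = 579/15 = 38.6000.
Difference = 44.2667 − 38.6000 = 5.6667 ≈ 5.7.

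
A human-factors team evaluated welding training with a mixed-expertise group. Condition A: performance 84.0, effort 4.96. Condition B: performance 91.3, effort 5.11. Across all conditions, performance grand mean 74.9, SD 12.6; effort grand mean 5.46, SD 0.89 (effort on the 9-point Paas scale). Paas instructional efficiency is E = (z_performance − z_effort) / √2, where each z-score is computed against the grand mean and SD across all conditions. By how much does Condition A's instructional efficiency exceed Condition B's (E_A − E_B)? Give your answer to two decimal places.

Condition A: z_P = (84.0 − 74.9)/12.6 = 0.7222; z_E = (4.96 − 5.46)/0.89 = -0.5618; E_A = (0.7222 − (-0.5618))/√2 = 0.9079.
Condition B: z_P = (91.3 − 74.9)/12.6 = 1.3016; z_E = (5.11 − 5.46)/0.89 = -0.3933; E_B = (1.3016 − (-0.3933))/√2 = 1.1985.
E_A − E_B = 0.9079 − 1.1985 = -0.2906 ≈ -0.29.

-0.29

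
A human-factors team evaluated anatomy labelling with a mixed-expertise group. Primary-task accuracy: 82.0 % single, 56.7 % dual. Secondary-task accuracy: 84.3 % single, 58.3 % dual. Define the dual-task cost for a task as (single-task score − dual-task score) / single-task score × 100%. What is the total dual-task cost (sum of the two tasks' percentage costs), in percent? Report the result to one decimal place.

61.7

Primary cost = (82.0 − 56.7) / 82.0 × 100% = 30.8537%.
Secondary cost = (84.3 − 58.3) / 84.3 × 100% = 30.8422%.
Total = 30.8537% + 30.8422% = 61.6959% ≈ 61.7%.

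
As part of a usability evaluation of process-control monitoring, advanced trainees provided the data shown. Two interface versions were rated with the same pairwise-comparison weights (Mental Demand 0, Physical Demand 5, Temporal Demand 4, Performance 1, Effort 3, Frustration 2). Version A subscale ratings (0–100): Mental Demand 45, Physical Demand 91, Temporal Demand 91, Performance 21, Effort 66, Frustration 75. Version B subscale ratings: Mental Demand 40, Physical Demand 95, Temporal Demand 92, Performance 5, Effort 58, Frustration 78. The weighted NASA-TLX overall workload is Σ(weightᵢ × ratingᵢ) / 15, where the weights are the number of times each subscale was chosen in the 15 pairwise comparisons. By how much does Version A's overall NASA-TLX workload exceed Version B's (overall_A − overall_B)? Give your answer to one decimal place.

Version A weighted sum = 0·45 + 5·91 + 4·91 + 1·21 + 3·66 + 2·75 = 0 + 455 + 364 + 21 + 198 + 150 = 1188; overall_A = 1188/15 = 79.2000.
Version B weighted sum = 0·40 + 5·95 + 4·92 + 1·5 + 3·58 + 2·78 = 0 + 475 + 368 + 5 + 174 + 156 = 1178; overall_B = 1178/15 = 78.5333.
Difference = 79.2000 − 78.5333 = 0.6667 ≈ 0.7.

0.7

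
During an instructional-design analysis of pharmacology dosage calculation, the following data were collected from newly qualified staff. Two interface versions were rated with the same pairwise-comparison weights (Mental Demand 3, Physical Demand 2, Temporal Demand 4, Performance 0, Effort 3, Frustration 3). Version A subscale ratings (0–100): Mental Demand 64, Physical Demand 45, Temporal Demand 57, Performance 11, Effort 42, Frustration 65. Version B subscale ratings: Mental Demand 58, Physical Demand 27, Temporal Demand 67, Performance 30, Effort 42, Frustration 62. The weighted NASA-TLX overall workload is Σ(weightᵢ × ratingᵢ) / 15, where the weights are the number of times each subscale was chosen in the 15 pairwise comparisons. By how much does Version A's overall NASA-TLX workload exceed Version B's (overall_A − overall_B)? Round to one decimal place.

1.5

Version A weighted sum = 3·64 + 2·45 + 4·57 + 0·11 + 3·42 + 3·65 = 192 + 90 + 228 + 0 + 126 + 195 = 831; overall_A = 831/15 = 55.4000.
Version B weighted sum = 3·58 + 2·27 + 4·67 + 0·30 + 3·42 + 3·62 = 174 + 54 + 268 + 0 + 126 + 186 = 808; overall_B = 808/15 = 53.8667.
Difference = 55.4000 − 53.8667 = 1.5333 ≈ 1.5.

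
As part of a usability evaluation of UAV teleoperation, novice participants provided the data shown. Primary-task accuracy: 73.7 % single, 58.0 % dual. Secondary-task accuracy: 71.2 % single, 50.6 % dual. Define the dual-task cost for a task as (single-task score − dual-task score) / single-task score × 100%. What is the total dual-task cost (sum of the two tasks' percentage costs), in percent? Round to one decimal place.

Primary cost = (73.7 − 58.0) / 73.7 × 100% = 21.3026%.
Secondary cost = (71.2 − 50.6) / 71.2 × 100% = 28.9326%.
Total = 21.3026% + 28.9326% = 50.2352% ≈ 50.2%.

50.2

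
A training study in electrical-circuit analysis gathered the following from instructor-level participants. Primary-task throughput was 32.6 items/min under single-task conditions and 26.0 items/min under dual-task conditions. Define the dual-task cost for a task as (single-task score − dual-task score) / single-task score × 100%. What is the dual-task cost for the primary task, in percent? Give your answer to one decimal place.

20.2

Cost = (32.6 − 26.0) / 32.6 × 100%
     = 6.6000 / 32.6 × 100% = 20.2454%.
≈ 20.2%.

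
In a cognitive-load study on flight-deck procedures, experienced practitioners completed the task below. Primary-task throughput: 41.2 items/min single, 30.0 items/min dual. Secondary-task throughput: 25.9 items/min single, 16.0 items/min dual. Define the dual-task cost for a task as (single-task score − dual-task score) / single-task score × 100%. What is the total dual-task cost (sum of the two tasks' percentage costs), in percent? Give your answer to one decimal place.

Primary cost = (41.2 − 30.0) / 41.2 × 100% = 27.1845%.
Secondary cost = (25.9 − 16.0) / 25.9 × 100% = 38.2239%.
Total = 27.1845% + 38.2239% = 65.4084% ≈ 65.4%.

65.4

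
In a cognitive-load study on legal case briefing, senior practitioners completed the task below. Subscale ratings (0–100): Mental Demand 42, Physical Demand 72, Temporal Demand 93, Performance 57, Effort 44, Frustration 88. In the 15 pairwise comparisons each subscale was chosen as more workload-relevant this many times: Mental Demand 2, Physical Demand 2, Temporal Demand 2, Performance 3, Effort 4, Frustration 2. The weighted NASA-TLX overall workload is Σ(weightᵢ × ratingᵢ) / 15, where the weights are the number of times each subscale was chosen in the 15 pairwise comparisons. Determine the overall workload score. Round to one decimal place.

62.5

The tallies are the weights (they sum to 15).
Weighted sum = 2·42 + 2·72 + 2·93 + 3·57 + 4·44 + 2·88
            = 84 + 144 + 186 + 171 + 176 + 176 = 937.
Overall workload = 937 / 15 = 62.4667 ≈ 62.5.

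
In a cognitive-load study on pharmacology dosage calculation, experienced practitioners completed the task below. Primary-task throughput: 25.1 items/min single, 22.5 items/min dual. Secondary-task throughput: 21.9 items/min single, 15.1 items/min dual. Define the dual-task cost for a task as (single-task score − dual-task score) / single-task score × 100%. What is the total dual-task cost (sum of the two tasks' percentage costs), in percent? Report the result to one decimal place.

41.4

Primary cost = (25.1 − 22.5) / 25.1 × 100% = 10.3586%.
Secondary cost = (21.9 − 15.1) / 21.9 × 100% = 31.0502%.
Total = 10.3586% + 31.0502% = 41.4088% ≈ 41.4%.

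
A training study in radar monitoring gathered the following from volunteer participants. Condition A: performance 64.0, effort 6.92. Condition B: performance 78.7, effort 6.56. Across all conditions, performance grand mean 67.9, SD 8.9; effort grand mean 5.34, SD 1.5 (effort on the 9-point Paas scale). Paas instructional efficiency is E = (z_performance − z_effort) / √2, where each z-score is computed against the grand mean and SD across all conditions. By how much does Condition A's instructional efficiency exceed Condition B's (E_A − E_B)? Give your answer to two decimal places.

-1.34

Condition A: z_P = (64.0 − 67.9)/8.9 = -0.4382; z_E = (6.92 − 5.34)/1.5 = 1.0533; E_A = (-0.4382 − 1.0533)/√2 = -1.0546.
Condition B: z_P = (78.7 − 67.9)/8.9 = 1.2135; z_E = (6.56 − 5.34)/1.5 = 0.8133; E_B = (1.2135 − 0.8133)/√2 = 0.2830.
E_A − E_B = -1.0546 − 0.2830 = -1.3376 ≈ -1.34.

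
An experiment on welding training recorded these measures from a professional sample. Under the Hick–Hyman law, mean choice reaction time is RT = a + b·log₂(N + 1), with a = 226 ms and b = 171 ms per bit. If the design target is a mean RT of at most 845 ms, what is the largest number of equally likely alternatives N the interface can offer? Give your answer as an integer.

11

Set 226 + 171·log₂(N + 1) ≤ 845.
log₂(N + 1) ≤ (845 − 226) / 171 = 3.6199.
N + 1 ≤ 2^3.6199 = 12.2941.
N ≤ 11.2941, so the largest integer N is 11.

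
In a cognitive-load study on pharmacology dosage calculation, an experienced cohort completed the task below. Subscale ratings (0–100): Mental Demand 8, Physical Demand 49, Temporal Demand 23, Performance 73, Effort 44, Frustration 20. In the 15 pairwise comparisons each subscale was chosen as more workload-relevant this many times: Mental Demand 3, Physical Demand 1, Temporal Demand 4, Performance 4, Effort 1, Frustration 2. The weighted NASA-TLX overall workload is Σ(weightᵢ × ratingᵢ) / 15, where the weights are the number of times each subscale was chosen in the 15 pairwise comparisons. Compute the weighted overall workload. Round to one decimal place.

36.1

The tallies are the weights (they sum to 15).
Weighted sum = 3·8 + 1·49 + 4·23 + 4·73 + 1·44 + 2·20
            = 24 + 49 + 92 + 292 + 44 + 40 = 541.
Overall workload = 541 / 15 = 36.0667 ≈ 36.1.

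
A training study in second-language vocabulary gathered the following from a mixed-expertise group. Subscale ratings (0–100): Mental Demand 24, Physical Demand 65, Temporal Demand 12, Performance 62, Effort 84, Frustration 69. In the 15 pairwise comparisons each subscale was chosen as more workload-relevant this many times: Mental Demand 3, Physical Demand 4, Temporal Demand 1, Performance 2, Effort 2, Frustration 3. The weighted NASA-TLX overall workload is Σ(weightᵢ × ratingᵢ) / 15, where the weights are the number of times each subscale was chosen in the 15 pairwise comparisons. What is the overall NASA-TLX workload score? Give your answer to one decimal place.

56.2

The tallies are the weights (they sum to 15).
Weighted sum = 3·24 + 4·65 + 1·12 + 2·62 + 2·84 + 3·69
            = 72 + 260 + 12 + 124 + 168 + 207 = 843.
Overall workload = 843 / 15 = 56.2000 ≈ 56.2.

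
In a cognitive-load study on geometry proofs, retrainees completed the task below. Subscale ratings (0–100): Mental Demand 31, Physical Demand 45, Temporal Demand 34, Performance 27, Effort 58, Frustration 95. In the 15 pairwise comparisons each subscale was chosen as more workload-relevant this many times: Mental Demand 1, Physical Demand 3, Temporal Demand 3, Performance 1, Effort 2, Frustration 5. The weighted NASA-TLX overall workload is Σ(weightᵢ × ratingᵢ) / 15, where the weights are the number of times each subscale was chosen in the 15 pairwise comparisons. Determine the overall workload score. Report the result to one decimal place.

The tallies are the weights (they sum to 15).
Weighted sum = 1·31 + 3·45 + 3·34 + 1·27 + 2·58 + 5·95
            = 31 + 135 + 102 + 27 + 116 + 475 = 886.
Overall workload = 886 / 15 = 59.0667 ≈ 59.1.

59.1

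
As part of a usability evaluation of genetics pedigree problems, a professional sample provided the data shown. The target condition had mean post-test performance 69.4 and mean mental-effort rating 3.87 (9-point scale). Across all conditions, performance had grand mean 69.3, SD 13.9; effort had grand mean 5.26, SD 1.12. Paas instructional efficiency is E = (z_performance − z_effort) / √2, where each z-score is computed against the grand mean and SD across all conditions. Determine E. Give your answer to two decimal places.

z_performance = (69.4 − 69.3) / 13.9 = 0.1000 / 13.9 = 0.0072.
z_effort = (3.87 − 5.26) / 1.12 = -1.3900 / 1.12 = -1.2411.
z_P − z_E = 0.0072 − (-1.2411) = 1.2483.
E = 1.2483 / √2 = 1.2483 / 1.41421 = 0.8827 ≈ 0.88.

0.88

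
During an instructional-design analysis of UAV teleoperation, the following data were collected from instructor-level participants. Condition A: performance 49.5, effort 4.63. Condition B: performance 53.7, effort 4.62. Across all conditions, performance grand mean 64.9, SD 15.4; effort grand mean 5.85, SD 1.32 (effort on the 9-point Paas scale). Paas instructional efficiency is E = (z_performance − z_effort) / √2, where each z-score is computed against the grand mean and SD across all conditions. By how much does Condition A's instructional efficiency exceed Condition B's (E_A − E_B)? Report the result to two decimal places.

-0.20

Condition A: z_P = (49.5 − 64.9)/15.4 = -1.0000; z_E = (4.63 − 5.85)/1.32 = -0.9242; E_A = (-1.0000 − (-0.9242))/√2 = -0.0536.
Condition B: z_P = (53.7 − 64.9)/15.4 = -0.7273; z_E = (4.62 − 5.85)/1.32 = -0.9318; E_B = (-0.7273 − (-0.9318))/√2 = 0.1446.
E_A − E_B = -0.0536 − 0.1446 = -0.1982 ≈ -0.20.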